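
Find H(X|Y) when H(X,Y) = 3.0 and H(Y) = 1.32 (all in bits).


H(X|Y) = H(X,Y) - H(Y) = 3.0 - 1.32 = 1.68

1.68 bits


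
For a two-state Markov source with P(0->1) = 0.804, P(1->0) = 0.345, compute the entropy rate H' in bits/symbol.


Stationary distribution: pi_0 = p10/(p01+p10) = 0.3003, pi_1 = 0.6997. Entropy rate H' = pi_0*H(p01) + pi_1*H(p10) = 0.3003*0.7139 + 0.6997*0.9295 = 0.8648

0.8648 bits/symbol


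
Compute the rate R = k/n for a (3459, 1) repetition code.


Rate = k/n = 1/3459

1/3459


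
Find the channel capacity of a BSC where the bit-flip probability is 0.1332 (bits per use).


H(p) = -p*log2(p) - (1-p)*log2(1-p) = -0.1332*log2(0.1332) - 0.8668*log2(0.8668) = 0.387390 + 0.178759 = 0.5661. C = 1 - H(p) = 1 - 0.5661 = 0.4339

0.4339 bits


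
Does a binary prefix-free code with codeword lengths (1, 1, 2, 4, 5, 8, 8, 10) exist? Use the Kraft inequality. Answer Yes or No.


Kraft sum = sum(2^(-l_i)) = 1.3525, need <= 1. Result: violated (a binary prefix-free code with these lengths cannot exist)

No


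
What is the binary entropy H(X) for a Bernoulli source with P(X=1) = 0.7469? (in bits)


H = -p*log2(p) - (1-p)*log2(1-p). -0.7469*log2(0.7469) = 0.314455; -0.2531*log2(0.2531) = 0.501700. H = 0.314455 + 0.501700 = 0.8162

0.8162 bits


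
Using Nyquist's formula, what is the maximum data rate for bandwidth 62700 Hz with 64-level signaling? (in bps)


Rate = 2 * B * log2(M) = 2 * 62700 * 6.0 = 752400.0

752400.0 bps


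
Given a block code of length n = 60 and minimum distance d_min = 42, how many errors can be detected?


Detection capability = d_min - 1 = 42 - 1 = 41

41 errors


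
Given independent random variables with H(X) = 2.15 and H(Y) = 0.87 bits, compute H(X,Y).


For independent variables, H(X,Y) = H(X) + H(Y) = 2.15 + 0.87 = 3.02

3.02 bits


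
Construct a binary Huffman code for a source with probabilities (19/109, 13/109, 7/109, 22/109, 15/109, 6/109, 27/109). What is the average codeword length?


Huffman construction (repeatedly merge the two least-probable nodes; each merge adds 1 bit to every symbol beneath it): 6/109 + 7/109 = 13/109; 13/109 + 13/109 = 26/109; 15/109 + 19/109 = 34/109; 22/109 + 26/109 = 48/109; 27/109 + 34/109 = 61/109; 48/109 + 61/109 = 1. Resulting codeword lengths (in the order the probabilities were given): (3, 3, 4, 2, 3, 4, 2). L_avg = sum(p_i * l_i) = 19/109*3 + 13/109*3 + 7/109*4 + 22/109*2 + 15/109*3 + 6/109*4 + 27/109*2 = 291/109 = 2.6697

2.6697 bits


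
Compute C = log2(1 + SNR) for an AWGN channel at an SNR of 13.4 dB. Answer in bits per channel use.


SNR_linear = 10^(13.4/10) = 21.8776; C = log2(1 + SNR_linear) = log2(1 + 21.8776) = 4.5159

4.5159 bits/channel use


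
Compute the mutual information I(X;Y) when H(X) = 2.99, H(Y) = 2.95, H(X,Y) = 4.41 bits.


I(X;Y) = H(X) + H(Y) - H(X,Y) = 2.99 + 2.95 - 4.41 = 1.53

1.53 bits


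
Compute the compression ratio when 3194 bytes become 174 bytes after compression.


Ratio = original / compressed = 3194 / 174 = 18.3563

18.3563


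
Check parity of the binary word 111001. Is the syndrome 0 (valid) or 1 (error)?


Syndrome = XOR of all bits = 1 XOR 1 XOR 1 XOR 0 XOR 0 XOR 1 = 0

0


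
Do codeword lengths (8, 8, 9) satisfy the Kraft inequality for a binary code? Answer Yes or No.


Kraft sum = sum(2^(-l_i)) = 0.0098, need <= 1. Result: satisfied (a binary prefix-free code with these lengths exists)

Yes


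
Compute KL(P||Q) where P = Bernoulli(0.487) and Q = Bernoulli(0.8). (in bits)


KL = p*log2(p/q) + (1-p)*log2((1-p)/(1-q)) = 0.487*log2(0.487/0.8) + 0.513*log2(0.513/0.2) = 0.3484

0.3484 bits


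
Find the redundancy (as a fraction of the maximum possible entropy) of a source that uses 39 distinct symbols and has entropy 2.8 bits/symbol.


H_max = log2(K) = log2(39) = 5.2854 bits/symbol. Redundancy = 1 - H/H_max = 1 - 2.8/5.2854 = 1 - 0.5298 = 0.4702

0.4702


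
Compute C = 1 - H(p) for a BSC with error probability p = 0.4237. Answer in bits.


H(p) = -p*log2(p) - (1-p)*log2(1-p) = -0.4237*log2(0.4237) - 0.5763*log2(0.5763) = 0.524916 + 0.458221 = 0.9831. C = 1 - H(p) = 1 - 0.9831 = 0.0169

0.0169 bits


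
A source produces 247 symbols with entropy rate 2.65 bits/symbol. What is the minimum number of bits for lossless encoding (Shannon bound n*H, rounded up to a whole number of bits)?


Minimum bits >= n * H = 247 * 2.65 = 654.55, rounded up to a whole number of bits = 655

655 bits


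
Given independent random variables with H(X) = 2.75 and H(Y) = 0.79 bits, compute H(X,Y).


For independent variables, H(X,Y) = H(X) + H(Y) = 2.75 + 0.79 = 3.54

3.54 bits


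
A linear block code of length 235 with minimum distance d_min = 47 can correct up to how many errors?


Correction capability = floor((d-1)/2) = floor((47-1)/2) = 23

23 errors


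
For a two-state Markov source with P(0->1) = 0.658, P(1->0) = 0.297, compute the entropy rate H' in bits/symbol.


Stationary distribution: pi_0 = p10/(p01+p10) = 0.311, pi_1 = 0.689. Entropy rate H' = pi_0*H(p01) + pi_1*H(p10) = 0.311*0.9267 + 0.689*0.8776 = 0.8929

0.8929 bits/symbol


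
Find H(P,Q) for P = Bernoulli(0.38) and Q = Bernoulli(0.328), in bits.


H(P,Q) = -p*log2(q) - (1-p)*log2(1-q). -0.38*log2(0.328) = 0.611128; -0.62*log2(0.672) = 0.355549. H(P,Q) = 0.611128 + 0.355549 = 0.9667

0.9667 bits


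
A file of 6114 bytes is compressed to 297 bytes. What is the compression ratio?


Ratio = original / compressed = 6114 / 297 = 20.5859

20.5859


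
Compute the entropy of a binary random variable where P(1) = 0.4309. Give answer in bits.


H = -p*log2(p) - (1-p)*log2(1-p). -0.4309*log2(0.4309) = 0.523360; -0.5691*log2(0.5691) = 0.462818. H = 0.523360 + 0.462818 = 0.9862

0.9862 bits


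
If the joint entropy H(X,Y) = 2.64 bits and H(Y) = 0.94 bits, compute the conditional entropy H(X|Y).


H(X|Y) = H(X,Y) - H(Y) = 2.64 - 0.94 = 1.7

1.7 bits


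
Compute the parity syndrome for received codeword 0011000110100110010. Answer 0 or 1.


Syndrome = XOR of all bits = 0 XOR 0 XOR 1 XOR 1 XOR 0 XOR 0 XOR 0 XOR 1 XOR 1 XOR 0 XOR 1 XOR 0 XOR 0 XOR 1 XOR 1 XOR 0 XOR 0 XOR 1 XOR 0 = 0

0


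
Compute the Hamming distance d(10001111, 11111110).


Count differing positions: . ^ ^ ^ . . . ^ = 4 differences

4


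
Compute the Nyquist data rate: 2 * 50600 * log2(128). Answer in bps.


Rate = 2 * B * log2(M) = 2 * 50600 * 7.0 = 708400.0

708400.0 bps


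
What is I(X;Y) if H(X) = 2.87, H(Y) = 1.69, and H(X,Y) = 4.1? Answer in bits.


I(X;Y) = H(X) + H(Y) - H(X,Y) = 2.87 + 1.69 - 4.1 = 0.46

0.46 bits


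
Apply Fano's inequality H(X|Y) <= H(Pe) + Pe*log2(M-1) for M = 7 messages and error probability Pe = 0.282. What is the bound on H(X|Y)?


H(Pe) = -Pe*log2(Pe) - (1-Pe)*log2(1-Pe) = -0.282*log2(0.282) - 0.718*log2(0.718) = 0.514998 + 0.343164 = 0.8582. Pe*log2(M-1) = 0.282*log2(6) = 0.728959. Bound = H(Pe) + Pe*log2(M-1) = 0.514998 + 0.343164 + 0.728959 = 1.5871

1.5871 bits


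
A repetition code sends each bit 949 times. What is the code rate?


Rate = k/n = 1/949

1/949


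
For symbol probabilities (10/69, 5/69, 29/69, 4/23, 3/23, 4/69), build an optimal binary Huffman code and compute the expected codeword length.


Huffman construction (repeatedly merge the two least-probable nodes; each merge adds 1 bit to every symbol beneath it): 4/69 + 5/69 = 3/23; 3/23 + 3/23 = 6/23; 10/69 + 4/23 = 22/69; 6/23 + 22/69 = 40/69; 29/69 + 40/69 = 1. Resulting codeword lengths (in the order the probabilities were given): (3, 4, 1, 3, 3, 4). L_avg = sum(p_i * l_i) = 10/69*3 + 5/69*4 + 29/69*1 + 4/23*3 + 3/23*3 + 4/69*4 = 158/69 = 2.2899

2.2899 bits


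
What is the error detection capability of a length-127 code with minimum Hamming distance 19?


Detection capability = d_min - 1 = 19 - 1 = 18

18 errors


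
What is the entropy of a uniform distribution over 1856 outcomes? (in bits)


H = log2(n) = log2(1856) = 10.858

10.858 bits


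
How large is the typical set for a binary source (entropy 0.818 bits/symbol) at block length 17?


log2|A_typical| = nH = 17 * 0.818 = 13.906, so |A_typical| ~ 2^13.906 = 1.535e+04

1.535e+04


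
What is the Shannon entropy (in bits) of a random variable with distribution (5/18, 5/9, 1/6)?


H = -sum(p_i * log2(p_i)). Terms: -(5/18)*log2(5/18) = 0.513332; -(5/9)*log2(5/9) = 0.471109; -(1/6)*log2(1/6) = 0.430827. H = 0.513332 + 0.471109 + 0.430827 = 1.4153

1.4153 bits


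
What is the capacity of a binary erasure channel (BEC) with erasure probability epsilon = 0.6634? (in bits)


C = 1 - epsilon = 1 - 0.6634 = 0.3366

0.3366 bits


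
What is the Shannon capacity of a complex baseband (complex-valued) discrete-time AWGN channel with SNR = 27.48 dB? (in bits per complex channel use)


SNR_linear = 10^(27.48/10) = 559.7576; C = log2(1 + SNR_linear) = log2(1 + 559.7576) = 9.1312

9.1312 bits/channel use


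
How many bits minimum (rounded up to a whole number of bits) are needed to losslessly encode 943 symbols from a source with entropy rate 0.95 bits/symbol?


Minimum bits >= n * H = 943 * 0.95 = 895.85, rounded up to a whole number of bits = 896

896 bits


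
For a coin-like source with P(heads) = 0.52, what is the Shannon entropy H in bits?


H = -p*log2(p) - (1-p)*log2(1-p). -0.52*log2(0.52) = 0.490577; -0.48*log2(0.48) = 0.508269. H = 0.490577 + 0.508269 = 0.9988

0.9988 bits


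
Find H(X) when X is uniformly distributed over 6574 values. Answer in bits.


H = log2(n) = log2(6574) = 12.6826

12.6826 bits


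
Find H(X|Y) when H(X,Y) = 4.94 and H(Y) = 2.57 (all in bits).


H(X|Y) = H(X,Y) - H(Y) = 4.94 - 2.57 = 2.37

2.37 bits


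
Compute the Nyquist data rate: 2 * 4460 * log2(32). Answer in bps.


Rate = 2 * B * log2(M) = 2 * 4460 * 5.0 = 44600.0

44600.0 bps


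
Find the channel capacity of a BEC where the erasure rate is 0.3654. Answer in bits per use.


C = 1 - epsilon = 1 - 0.3654 = 0.6346

0.6346 bits


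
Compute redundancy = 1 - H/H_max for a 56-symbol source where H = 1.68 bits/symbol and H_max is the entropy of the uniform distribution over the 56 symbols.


H_max = log2(K) = log2(56) = 5.8074 bits/symbol. Redundancy = 1 - H/H_max = 1 - 1.68/5.8074 = 1 - 0.2893 = 0.7107

0.7107


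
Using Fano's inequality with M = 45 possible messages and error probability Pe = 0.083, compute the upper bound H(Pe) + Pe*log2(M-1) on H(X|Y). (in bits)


H(Pe) = -Pe*log2(Pe) - (1-Pe)*log2(1-Pe) = -0.083*log2(0.083) - 0.917*log2(0.917) = 0.298032 + 0.114631 = 0.4127. Pe*log2(M-1) = 0.083*log2(44) = 0.453133. Bound = H(Pe) + Pe*log2(M-1) = 0.298032 + 0.114631 + 0.453133 = 0.8658

0.8658 bits


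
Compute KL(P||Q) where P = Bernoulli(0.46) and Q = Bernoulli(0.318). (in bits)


KL = p*log2(p/q) + (1-p)*log2((1-p)/(1-q)) = 0.46*log2(0.46/0.318) + 0.54*log2(0.54/0.682) = 0.0631

0.0631 bits


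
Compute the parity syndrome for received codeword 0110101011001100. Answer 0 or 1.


Syndrome = XOR of all bits = 0 XOR 1 XOR 1 XOR 0 XOR 1 XOR 0 XOR 1 XOR 0 XOR 1 XOR 1 XOR 0 XOR 0 XOR 1 XOR 1 XOR 0 XOR 0 = 0

0


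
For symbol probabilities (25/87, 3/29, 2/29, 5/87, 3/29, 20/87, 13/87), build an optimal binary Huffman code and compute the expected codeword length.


Huffman construction (repeatedly merge the two least-probable nodes; each merge adds 1 bit to every symbol beneath it): 5/87 + 2/29 = 11/87; 3/29 + 3/29 = 6/29; 11/87 + 13/87 = 8/29; 6/29 + 20/87 = 38/87; 8/29 + 25/87 = 49/87; 38/87 + 49/87 = 1. Resulting codeword lengths (in the order the probabilities were given): (2, 3, 4, 4, 3, 2, 3). L_avg = sum(p_i * l_i) = 25/87*2 + 3/29*3 + 2/29*4 + 5/87*4 + 3/29*3 + 20/87*2 + 13/87*3 = 227/87 = 2.6092

2.6092 bits


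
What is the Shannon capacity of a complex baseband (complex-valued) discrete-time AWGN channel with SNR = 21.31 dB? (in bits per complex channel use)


SNR_linear = 10^(21.31/10) = 135.2073; C = log2(1 + SNR_linear) = log2(1 + 135.2073) = 7.0897

7.0897 bits/channel use


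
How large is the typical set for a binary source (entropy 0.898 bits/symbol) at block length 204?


log2|A_typical| = nH = 204 * 0.898 = 183.192, so |A_typical| ~ 2^183.192 = 1.401e+55

1.401e+55


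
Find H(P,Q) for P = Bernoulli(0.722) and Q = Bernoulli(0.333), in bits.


H(P,Q) = -p*log2(q) - (1-p)*log2(1-q). -0.722*log2(0.333) = 1.145385; -0.278*log2(0.667) = 0.162419. H(P,Q) = 1.145385 + 0.162419 = 1.3078

1.3078 bits


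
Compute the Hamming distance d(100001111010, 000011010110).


Count differing positions: ^ . . . ^ . ^ . ^ ^ . . = 5 differences

5


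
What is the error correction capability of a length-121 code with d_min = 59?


Correction capability = floor((d-1)/2) = floor((59-1)/2) = 29

29 errors


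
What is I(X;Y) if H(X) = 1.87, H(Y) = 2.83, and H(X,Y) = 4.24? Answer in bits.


I(X;Y) = H(X) + H(Y) - H(X,Y) = 1.87 + 2.83 - 4.24 = 0.46

0.46 bits


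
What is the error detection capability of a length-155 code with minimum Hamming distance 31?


Detection capability = d_min - 1 = 31 - 1 = 30

30 errors


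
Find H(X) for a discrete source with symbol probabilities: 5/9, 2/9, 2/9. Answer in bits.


H = -sum(p_i * log2(p_i)). Terms: -(5/9)*log2(5/9) = 0.471109; -(2/9)*log2(2/9) = 0.482206; -(2/9)*log2(2/9) = 0.482206. H = 0.471109 + 0.482206 + 0.482206 = 1.4355

1.4355 bits


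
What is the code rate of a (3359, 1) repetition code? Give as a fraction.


Rate = k/n = 1/3359

1/3359


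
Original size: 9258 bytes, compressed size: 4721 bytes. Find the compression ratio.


Ratio = original / compressed = 9258 / 4721 = 1.961

1.961


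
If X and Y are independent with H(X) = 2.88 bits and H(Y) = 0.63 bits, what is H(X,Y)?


For independent variables, H(X,Y) = H(X) + H(Y) = 2.88 + 0.63 = 3.51

3.51 bits


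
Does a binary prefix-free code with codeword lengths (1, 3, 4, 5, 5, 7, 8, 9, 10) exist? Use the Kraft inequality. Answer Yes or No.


Kraft sum = sum(2^(-l_i)) = 0.7646, need <= 1. Result: satisfied (a binary prefix-free code with these lengths exists)

Yes


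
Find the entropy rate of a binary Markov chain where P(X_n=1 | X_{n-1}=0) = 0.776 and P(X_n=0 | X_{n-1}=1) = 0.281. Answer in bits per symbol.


Stationary distribution: pi_0 = p10/(p01+p10) = 0.2658, pi_1 = 0.7342. Entropy rate H' = pi_0*H(p01) + pi_1*H(p10) = 0.2658*0.7674 + 0.7342*0.8568 = 0.833

0.833 bits/symbol


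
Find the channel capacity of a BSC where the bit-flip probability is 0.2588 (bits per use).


H(p) = -p*log2(p) - (1-p)*log2(1-p) = -0.2588*log2(0.2588) - 0.7412*log2(0.7412) = 0.504683 + 0.320247 = 0.8249. C = 1 - H(p) = 1 - 0.8249 = 0.1751

0.1751 bits


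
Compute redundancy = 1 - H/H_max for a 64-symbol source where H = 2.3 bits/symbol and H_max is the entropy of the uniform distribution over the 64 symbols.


H_max = log2(K) = log2(64) = 6.0 bits/symbol. Redundancy = 1 - H/H_max = 1 - 2.3/6.0 = 1 - 0.3833 = 0.6167

0.6167


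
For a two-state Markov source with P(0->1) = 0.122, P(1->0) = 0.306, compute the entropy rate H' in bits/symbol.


Stationary distribution: pi_0 = p10/(p01+p10) = 0.715, pi_1 = 0.285. Entropy rate H' = pi_0*H(p01) + pi_1*H(p10) = 0.715*0.5351 + 0.285*0.8885 = 0.6358

0.6358 bits/symbol


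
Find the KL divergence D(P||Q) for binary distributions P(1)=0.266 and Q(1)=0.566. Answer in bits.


KL = p*log2(p/q) + (1-p)*log2((1-p)/(1-q)) = 0.266*log2(0.266/0.566) + 0.734*log2(0.734/0.434) = 0.2667

0.2667 bits


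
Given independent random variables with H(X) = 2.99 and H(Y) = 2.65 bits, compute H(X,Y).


For independent variables, H(X,Y) = H(X) + H(Y) = 2.99 + 2.65 = 5.64

5.64 bits


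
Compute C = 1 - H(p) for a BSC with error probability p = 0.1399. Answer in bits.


H(p) = -p*log2(p) - (1-p)*log2(1-p) = -0.1399*log2(0.1399) - 0.8601*log2(0.8601) = 0.396971 + 0.187006 = 0.584. C = 1 - H(p) = 1 - 0.584 = 0.416

0.416 bits


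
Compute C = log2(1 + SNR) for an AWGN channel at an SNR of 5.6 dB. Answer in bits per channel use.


SNR_linear = 10^(5.6/10) = 3.6308; C = log2(1 + SNR_linear) = log2(1 + 3.6308) = 2.2113

2.2113 bits/channel use


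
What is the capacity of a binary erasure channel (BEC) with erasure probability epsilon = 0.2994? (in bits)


C = 1 - epsilon = 1 - 0.2994 = 0.7006

0.7006 bits


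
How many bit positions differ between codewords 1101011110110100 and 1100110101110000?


Count differing positions: . . . ^ ^ . ^ . ^ ^ . . . ^ . . = 6 differences

6


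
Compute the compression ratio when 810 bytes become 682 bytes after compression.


Ratio = original / compressed = 810 / 682 = 1.1877

1.1877


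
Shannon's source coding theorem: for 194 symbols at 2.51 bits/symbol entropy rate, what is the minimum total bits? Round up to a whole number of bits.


Minimum bits >= n * H = 194 * 2.51 = 486.94, rounded up to a whole number of bits = 487

487 bits


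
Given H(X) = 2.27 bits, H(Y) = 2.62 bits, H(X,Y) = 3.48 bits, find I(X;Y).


I(X;Y) = H(X) + H(Y) - H(X,Y) = 2.27 + 2.62 - 3.48 = 1.41

1.41 bits


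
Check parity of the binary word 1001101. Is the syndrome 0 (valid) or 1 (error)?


Syndrome = XOR of all bits = 1 XOR 0 XOR 0 XOR 1 XOR 1 XOR 0 XOR 1 = 0

0


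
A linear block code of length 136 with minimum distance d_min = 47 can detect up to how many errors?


Detection capability = d_min - 1 = 47 - 1 = 46

46 errors


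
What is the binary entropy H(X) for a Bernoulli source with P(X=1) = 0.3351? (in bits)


H = -p*log2(p) - (1-p)*log2(1-p). -0.3351*log2(0.3351) = 0.528565; -0.6649*log2(0.6649) = 0.391487. H = 0.528565 + 0.391487 = 0.9201

0.9201 bits


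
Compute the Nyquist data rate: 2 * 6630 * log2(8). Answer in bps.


Rate = 2 * B * log2(M) = 2 * 6630 * 3.0 = 39780.0

39780.0 bps


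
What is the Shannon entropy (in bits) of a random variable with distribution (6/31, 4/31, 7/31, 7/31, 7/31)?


H = -sum(p_i * log2(p_i)). Terms: -(6/31)*log2(6/31) = 0.458561; -(4/31)*log2(4/31) = 0.381187; -(7/31)*log2(7/31) = 0.484771; -(7/31)*log2(7/31) = 0.484771; -(7/31)*log2(7/31) = 0.484771. H = 0.458561 + 0.381187 + 0.484771 + 0.484771 + 0.484771 = 2.2941

2.2941 bits


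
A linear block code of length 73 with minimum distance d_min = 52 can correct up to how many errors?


Correction capability = floor((d-1)/2) = floor((52-1)/2) = 25

25 errors


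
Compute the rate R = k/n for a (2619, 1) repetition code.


Rate = k/n = 1/2619

1/2619


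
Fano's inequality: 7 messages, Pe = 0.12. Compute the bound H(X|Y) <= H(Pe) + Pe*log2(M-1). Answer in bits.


H(Pe) = -Pe*log2(Pe) - (1-Pe)*log2(1-Pe) = -0.12*log2(0.12) - 0.88*log2(0.88) = 0.367067 + 0.162294 = 0.5294. Pe*log2(M-1) = 0.12*log2(6) = 0.310196. Bound = H(Pe) + Pe*log2(M-1) = 0.367067 + 0.162294 + 0.310196 = 0.8396

0.8396 bits


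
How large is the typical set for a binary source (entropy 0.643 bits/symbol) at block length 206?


log2|A_typical| = nH = 206 * 0.643 = 132.458, so |A_typical| ~ 2^132.458 = 7.479e+39

7.479e+39


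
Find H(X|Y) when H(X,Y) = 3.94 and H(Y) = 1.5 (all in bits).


H(X|Y) = H(X,Y) - H(Y) = 3.94 - 1.5 = 2.44

2.44 bits


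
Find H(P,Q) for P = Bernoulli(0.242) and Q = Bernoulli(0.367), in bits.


H(P,Q) = -p*log2(q) - (1-p)*log2(1-q). -0.242*log2(0.367) = 0.349968; -0.758*log2(0.633) = 0.500070. H(P,Q) = 0.349968 + 0.500070 = 0.85

0.85 bits


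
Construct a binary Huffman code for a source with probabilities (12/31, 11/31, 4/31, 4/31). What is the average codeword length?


Huffman construction (repeatedly merge the two least-probable nodes; each merge adds 1 bit to every symbol beneath it): 4/31 + 4/31 = 8/31; 8/31 + 11/31 = 19/31; 12/31 + 19/31 = 1. Resulting codeword lengths (in the order the probabilities were given): (1, 2, 3, 3). L_avg = sum(p_i * l_i) = 12/31*1 + 11/31*2 + 4/31*3 + 4/31*3 = 58/31 = 1.871

1.871 bits


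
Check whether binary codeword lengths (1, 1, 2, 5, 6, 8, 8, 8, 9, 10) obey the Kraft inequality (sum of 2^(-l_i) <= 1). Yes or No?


Kraft sum = sum(2^(-l_i)) = 1.3115, need <= 1. Result: violated (a binary prefix-free code with these lengths cannot exist)

No


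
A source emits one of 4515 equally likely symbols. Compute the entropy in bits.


H = log2(n) = log2(4515) = 12.1405

12.1405 bits


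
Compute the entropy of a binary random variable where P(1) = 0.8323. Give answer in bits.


H = -p*log2(p) - (1-p)*log2(1-p). -0.8323*log2(0.8323) = 0.220413; -0.1677*log2(0.1677) = 0.432003. H = 0.220413 + 0.432003 = 0.6524

0.6524 bits


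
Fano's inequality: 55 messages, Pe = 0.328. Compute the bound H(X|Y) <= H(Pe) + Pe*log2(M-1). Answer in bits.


H(Pe) = -Pe*log2(Pe) - (1-Pe)*log2(1-Pe) = -0.328*log2(0.328) - 0.672*log2(0.672) = 0.527500 + 0.385370 = 0.9129. Pe*log2(M-1) = 0.328*log2(54) = 1.887603. Bound = H(Pe) + Pe*log2(M-1) = 0.527500 + 0.385370 + 1.887603 = 2.8005

2.8005 bits


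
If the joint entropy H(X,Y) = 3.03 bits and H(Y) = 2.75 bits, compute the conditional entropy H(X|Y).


H(X|Y) = H(X,Y) - H(Y) = 3.03 - 2.75 = 0.28

0.28 bits


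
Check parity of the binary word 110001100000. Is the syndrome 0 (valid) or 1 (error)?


Syndrome = XOR of all bits = 1 XOR 1 XOR 0 XOR 0 XOR 0 XOR 1 XOR 1 XOR 0 XOR 0 XOR 0 XOR 0 XOR 0 = 0

0


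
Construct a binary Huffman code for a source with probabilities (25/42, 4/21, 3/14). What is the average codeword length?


Huffman construction (repeatedly merge the two least-probable nodes; each merge adds 1 bit to every symbol beneath it): 4/21 + 3/14 = 17/42; 17/42 + 25/42 = 1. Resulting codeword lengths (in the order the probabilities were given): (1, 2, 2). L_avg = sum(p_i * l_i) = 25/42*1 + 4/21*2 + 3/14*2 = 59/42 = 1.4048

1.4048 bits


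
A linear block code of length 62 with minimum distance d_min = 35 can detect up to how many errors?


Detection capability = d_min - 1 = 35 - 1 = 34

34 errors


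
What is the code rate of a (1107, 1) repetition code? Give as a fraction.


Rate = k/n = 1/1107

1/1107


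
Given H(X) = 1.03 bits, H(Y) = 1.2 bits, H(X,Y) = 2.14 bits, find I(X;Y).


I(X;Y) = H(X) + H(Y) - H(X,Y) = 1.03 + 1.2 - 2.14 = 0.09

0.09 bits


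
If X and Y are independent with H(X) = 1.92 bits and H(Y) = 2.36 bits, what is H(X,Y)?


For independent variables, H(X,Y) = H(X) + H(Y) = 1.92 + 2.36 = 4.28

4.28 bits


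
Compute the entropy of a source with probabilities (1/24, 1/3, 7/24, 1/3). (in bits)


H = -sum(p_i * log2(p_i)). Terms: -(1/24)*log2(1/24) = 0.191040; -(1/3)*log2(1/3) = 0.528321; -(7/24)*log2(7/24) = 0.518469; -(1/3)*log2(1/3) = 0.528321. H = 0.191040 + 0.528321 + 0.518469 + 0.528321 = 1.7662

1.7662 bits


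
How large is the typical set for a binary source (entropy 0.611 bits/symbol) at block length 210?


log2|A_typical| = nH = 210 * 0.611 = 128.31, so |A_typical| ~ 2^128.31 = 4.219e+38

4.219e+38


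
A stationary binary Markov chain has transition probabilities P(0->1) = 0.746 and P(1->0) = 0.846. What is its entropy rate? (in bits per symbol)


Stationary distribution: pi_0 = p10/(p01+p10) = 0.5314, pi_1 = 0.4686. Entropy rate H' = pi_0*H(p01) + pi_1*H(p10) = 0.5314*0.8176 + 0.4686*0.6198 = 0.7249

0.7249 bits/symbol


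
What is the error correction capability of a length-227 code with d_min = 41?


Correction capability = floor((d-1)/2) = floor((41-1)/2) = 20

20 errors


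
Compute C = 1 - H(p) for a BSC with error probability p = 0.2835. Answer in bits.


H(p) = -p*log2(p) - (1-p)*log2(1-p) = -0.2835*log2(0.2835) - 0.7165*log2(0.7165) = 0.515567 + 0.344609 = 0.8602. C = 1 - H(p) = 1 - 0.8602 = 0.1398

0.1398 bits


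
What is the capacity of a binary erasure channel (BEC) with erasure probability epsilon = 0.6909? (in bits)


C = 1 - epsilon = 1 - 0.6909 = 0.3091

0.3091 bits


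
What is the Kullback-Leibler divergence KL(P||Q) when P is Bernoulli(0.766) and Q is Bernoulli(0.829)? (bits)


KL = p*log2(p/q) + (1-p)*log2((1-p)/(1-q)) = 0.766*log2(0.766/0.829) + 0.234*log2(0.234/0.171) = 0.0185

0.0185 bits


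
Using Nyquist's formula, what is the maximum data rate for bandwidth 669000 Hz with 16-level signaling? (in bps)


Rate = 2 * B * log2(M) = 2 * 669000 * 4.0 = 5352000.0

5352000.0 bps


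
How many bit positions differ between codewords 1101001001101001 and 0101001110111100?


Count differing positions: ^ . . . . . . ^ ^ ^ . ^ . ^ . ^ = 7 differences

7


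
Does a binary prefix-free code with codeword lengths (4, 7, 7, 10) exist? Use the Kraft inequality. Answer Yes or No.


Kraft sum = sum(2^(-l_i)) = 0.0791, need <= 1. Result: satisfied (a binary prefix-free code with these lengths exists)

Yes


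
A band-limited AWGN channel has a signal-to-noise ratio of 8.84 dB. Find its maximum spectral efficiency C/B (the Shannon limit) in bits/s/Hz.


SNR_linear = 10^(8.84/10) = 7.656; C/B = log2(1 + SNR_linear) = log2(1 + 7.656) = 3.1137

3.1137 bits/s/Hz


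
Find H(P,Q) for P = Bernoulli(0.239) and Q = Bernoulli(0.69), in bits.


H(P,Q) = -p*log2(q) - (1-p)*log2(1-q). -0.239*log2(0.69) = 0.127944; -0.761*log2(0.31) = 1.285831. H(P,Q) = 0.127944 + 1.285831 = 1.4138

1.4138 bits


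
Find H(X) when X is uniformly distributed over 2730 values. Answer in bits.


H = log2(n) = log2(2730) = 11.4147

11.4147 bits


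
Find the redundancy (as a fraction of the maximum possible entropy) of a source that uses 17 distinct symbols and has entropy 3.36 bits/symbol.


H_max = log2(K) = log2(17) = 4.0875 bits/symbol. Redundancy = 1 - H/H_max = 1 - 3.36/4.0875 = 1 - 0.822 = 0.178

0.178


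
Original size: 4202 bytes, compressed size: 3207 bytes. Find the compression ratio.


Ratio = original / compressed = 4202 / 3207 = 1.3103

1.3103


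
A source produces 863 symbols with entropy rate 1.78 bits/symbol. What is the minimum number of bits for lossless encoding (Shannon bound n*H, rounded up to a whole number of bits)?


Minimum bits >= n * H = 863 * 1.78 = 1536.14, rounded up to a whole number of bits = 1537

1537 bits


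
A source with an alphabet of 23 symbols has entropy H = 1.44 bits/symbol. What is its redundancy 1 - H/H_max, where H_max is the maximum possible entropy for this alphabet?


H_max = log2(K) = log2(23) = 4.5236 bits/symbol. Redundancy = 1 - H/H_max = 1 - 1.44/4.5236 = 1 - 0.3183 = 0.6817

0.6817


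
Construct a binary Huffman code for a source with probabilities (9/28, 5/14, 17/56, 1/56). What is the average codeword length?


Huffman construction (repeatedly merge the two least-probable nodes; each merge adds 1 bit to every symbol beneath it): 1/56 + 17/56 = 9/28; 9/28 + 9/28 = 9/14; 5/14 + 9/14 = 1. Resulting codeword lengths (in the order the probabilities were given): (2, 1, 3, 3). L_avg = sum(p_i * l_i) = 9/28*2 + 5/14*1 + 17/56*3 + 1/56*3 = 55/28 = 1.9643

1.9643 bits


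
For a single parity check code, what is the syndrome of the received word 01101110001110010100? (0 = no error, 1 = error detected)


Syndrome = XOR of all bits = 0 XOR 1 XOR 1 XOR 0 XOR 1 XOR 1 XOR 1 XOR 0 XOR 0 XOR 0 XOR 1 XOR 1 XOR 1 XOR 0 XOR 0 XOR 1 XOR 0 XOR 1 XOR 0 XOR 0 = 0

0


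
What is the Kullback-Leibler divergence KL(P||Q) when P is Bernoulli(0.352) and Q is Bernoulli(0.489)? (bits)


KL = p*log2(p/q) + (1-p)*log2((1-p)/(1-q)) = 0.352*log2(0.352/0.489) + 0.648*log2(0.648/0.511) = 0.0551

0.0551 bits


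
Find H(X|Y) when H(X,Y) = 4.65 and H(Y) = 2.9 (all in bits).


H(X|Y) = H(X,Y) - H(Y) = 4.65 - 2.9 = 1.75

1.75 bits


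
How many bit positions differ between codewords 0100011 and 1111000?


Count differing positions: ^ . ^ ^ . ^ ^ = 5 differences

5


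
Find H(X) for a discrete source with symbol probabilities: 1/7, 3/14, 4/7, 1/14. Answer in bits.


H = -sum(p_i * log2(p_i)). Terms: -(1/7)*log2(1/7) = 0.401051; -(3/14)*log2(3/14) = 0.476227; -(4/7)*log2(4/7) = 0.461346; -(1/14)*log2(1/14) = 0.271954. H = 0.401051 + 0.476227 + 0.461346 + 0.271954 = 1.6106

1.6106 bits


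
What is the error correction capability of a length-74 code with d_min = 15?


Correction capability = floor((d-1)/2) = floor((15-1)/2) = 7

7 errors


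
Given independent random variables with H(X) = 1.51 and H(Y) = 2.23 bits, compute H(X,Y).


For independent variables, H(X,Y) = H(X) + H(Y) = 1.51 + 2.23 = 3.74

3.74 bits


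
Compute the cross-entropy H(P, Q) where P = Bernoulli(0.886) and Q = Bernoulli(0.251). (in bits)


H(P,Q) = -p*log2(q) - (1-p)*log2(1-q). -0.886*log2(0.251) = 1.766897; -0.114*log2(0.749) = 0.047534. H(P,Q) = 1.766897 + 0.047534 = 1.8144

1.8144 bits


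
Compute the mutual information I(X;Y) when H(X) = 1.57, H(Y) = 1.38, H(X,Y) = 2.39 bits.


I(X;Y) = H(X) + H(Y) - H(X,Y) = 1.57 + 1.38 - 2.39 = 0.56

0.56 bits


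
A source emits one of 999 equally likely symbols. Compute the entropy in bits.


H = log2(n) = log2(999) = 9.9643

9.9643 bits


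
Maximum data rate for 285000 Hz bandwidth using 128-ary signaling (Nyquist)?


Rate = 2 * B * log2(M) = 2 * 285000 * 7.0 = 3990000.0

3990000.0 bps


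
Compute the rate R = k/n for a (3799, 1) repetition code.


Rate = k/n = 1/3799

1/3799


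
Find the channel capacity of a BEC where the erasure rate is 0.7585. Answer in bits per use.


C = 1 - epsilon = 1 - 0.7585 = 0.2415

0.2415 bits


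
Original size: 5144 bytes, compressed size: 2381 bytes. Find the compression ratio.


Ratio = original / compressed = 5144 / 2381 = 2.1604

2.1604


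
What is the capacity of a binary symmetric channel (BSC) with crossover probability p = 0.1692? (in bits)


H(p) = -p*log2(p) - (1-p)*log2(1-p) = -0.1692*log2(0.1692) - 0.8308*log2(0.8308) = 0.433693 + 0.222178 = 0.6559. C = 1 - H(p) = 1 - 0.6559 = 0.3441

0.3441 bits


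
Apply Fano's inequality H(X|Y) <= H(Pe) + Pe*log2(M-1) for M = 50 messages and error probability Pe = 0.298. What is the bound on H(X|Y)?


H(Pe) = -Pe*log2(Pe) - (1-Pe)*log2(1-Pe) = -0.298*log2(0.298) - 0.702*log2(0.702) = 0.520491 + 0.358341 = 0.8788. Pe*log2(M-1) = 0.298*log2(49) = 1.673184. Bound = H(Pe) + Pe*log2(M-1) = 0.520491 + 0.358341 + 1.673184 = 2.552

2.552 bits


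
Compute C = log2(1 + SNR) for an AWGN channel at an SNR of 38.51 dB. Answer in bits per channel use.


SNR_linear = 10^(38.51/10) = 7095.7777; C = log2(1 + SNR_linear) = log2(1 + 7095.7777) = 12.7929

12.7929 bits/channel use


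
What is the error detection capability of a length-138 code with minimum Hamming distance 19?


Detection capability = d_min - 1 = 19 - 1 = 18

18 errors


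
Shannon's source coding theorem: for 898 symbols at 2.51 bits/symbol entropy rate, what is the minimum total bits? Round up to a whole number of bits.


Minimum bits >= n * H = 898 * 2.51 = 2253.98, rounded up to a whole number of bits = 2254

2254 bits


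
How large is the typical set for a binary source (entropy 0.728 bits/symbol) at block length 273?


log2|A_typical| = nH = 273 * 0.728 = 198.744, so |A_typical| ~ 2^198.744 = 6.728e+59

6.728e+59


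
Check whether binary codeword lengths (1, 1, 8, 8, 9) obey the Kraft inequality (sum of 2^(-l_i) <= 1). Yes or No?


Kraft sum = sum(2^(-l_i)) = 1.0098, need <= 1. Result: violated (a binary prefix-free code with these lengths cannot exist)

No


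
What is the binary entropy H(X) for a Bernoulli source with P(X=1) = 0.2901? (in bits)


H = -p*log2(p) - (1-p)*log2(1-p). -0.2901*log2(0.2901) = 0.517938; -0.7099*log2(0.7099) = 0.350912. H = 0.517938 + 0.350912 = 0.8689

0.8689 bits


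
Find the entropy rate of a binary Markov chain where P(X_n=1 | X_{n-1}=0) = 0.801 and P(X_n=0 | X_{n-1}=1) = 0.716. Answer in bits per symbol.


Stationary distribution: pi_0 = p10/(p01+p10) = 0.472, pi_1 = 0.528. Entropy rate H' = pi_0*H(p01) + pi_1*H(p10) = 0.472*0.7199 + 0.528*0.8608 = 0.7943

0.7943 bits/symbol


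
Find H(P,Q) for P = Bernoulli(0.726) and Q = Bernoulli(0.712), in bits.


H(P,Q) = -p*log2(q) - (1-p)*log2(1-q). -0.726*log2(0.712) = 0.355777; -0.274*log2(0.288) = 0.492065. H(P,Q) = 0.355777 + 0.492065 = 0.8478

0.8478 bits


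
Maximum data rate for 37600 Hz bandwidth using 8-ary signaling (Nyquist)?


Rate = 2 * B * log2(M) = 2 * 37600 * 3.0 = 225600.0

225600.0 bps


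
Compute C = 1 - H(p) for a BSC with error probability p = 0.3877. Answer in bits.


H(p) = -p*log2(p) - (1-p)*log2(1-p) = -0.3877*log2(0.3877) - 0.6123*log2(0.6123) = 0.529981 + 0.433318 = 0.9633. C = 1 - H(p) = 1 - 0.9633 = 0.0367

0.0367 bits


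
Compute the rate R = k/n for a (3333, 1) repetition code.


Rate = k/n = 1/3333

1/3333


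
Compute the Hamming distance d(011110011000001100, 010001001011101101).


Count differing positions: . . ^ ^ ^ ^ . ^ . . ^ ^ ^ . . . . ^ = 9 differences

9


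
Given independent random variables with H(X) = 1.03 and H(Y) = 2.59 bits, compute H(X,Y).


For independent variables, H(X,Y) = H(X) + H(Y) = 1.03 + 2.59 = 3.62

3.62 bits


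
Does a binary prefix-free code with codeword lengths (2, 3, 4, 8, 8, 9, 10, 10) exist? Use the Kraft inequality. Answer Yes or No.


Kraft sum = sum(2^(-l_i)) = 0.4492, need <= 1. Result: satisfied (a binary prefix-free code with these lengths exists)

Yes


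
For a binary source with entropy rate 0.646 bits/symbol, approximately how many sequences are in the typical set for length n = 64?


log2|A_typical| = nH = 64 * 0.646 = 41.344, so |A_typical| ~ 2^41.344 = 2.791e+12

2.791e+12


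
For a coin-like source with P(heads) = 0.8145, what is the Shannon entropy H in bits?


H = -p*log2(p) - (1-p)*log2(1-p). -0.8145*log2(0.8145) = 0.241103; -0.1855*log2(0.1855) = 0.450859. H = 0.241103 + 0.450859 = 0.692

0.692 bits


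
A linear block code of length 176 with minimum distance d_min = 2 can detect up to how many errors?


Detection capability = d_min - 1 = 2 - 1 = 1

1 errors


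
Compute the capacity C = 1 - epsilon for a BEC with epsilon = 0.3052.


C = 1 - epsilon = 1 - 0.3052 = 0.6948

0.6948 bits


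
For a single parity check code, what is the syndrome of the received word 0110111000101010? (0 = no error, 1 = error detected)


Syndrome = XOR of all bits = 0 XOR 1 XOR 1 XOR 0 XOR 1 XOR 1 XOR 1 XOR 0 XOR 0 XOR 0 XOR 1 XOR 0 XOR 1 XOR 0 XOR 1 XOR 0 = 0

0


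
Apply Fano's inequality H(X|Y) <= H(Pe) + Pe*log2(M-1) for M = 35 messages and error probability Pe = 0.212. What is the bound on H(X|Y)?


H(Pe) = -Pe*log2(Pe) - (1-Pe)*log2(1-Pe) = -0.212*log2(0.212) - 0.788*log2(0.788) = 0.474427 + 0.270861 = 0.7453. Pe*log2(M-1) = 0.212*log2(34) = 1.078542. Bound = H(Pe) + Pe*log2(M-1) = 0.474427 + 0.270861 + 1.078542 = 1.8238

1.8238 bits


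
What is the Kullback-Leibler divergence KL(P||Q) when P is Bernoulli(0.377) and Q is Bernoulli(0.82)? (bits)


KL = p*log2(p/q) + (1-p)*log2((1-p)/(1-q)) = 0.377*log2(0.377/0.82) + 0.623*log2(0.623/0.18) = 0.6933

0.6933 bits


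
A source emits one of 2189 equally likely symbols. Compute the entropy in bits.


H = log2(n) = log2(2189) = 11.0961

11.0961 bits


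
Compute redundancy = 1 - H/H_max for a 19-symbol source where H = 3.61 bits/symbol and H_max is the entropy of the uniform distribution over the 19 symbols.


H_max = log2(K) = log2(19) = 4.2479 bits/symbol. Redundancy = 1 - H/H_max = 1 - 3.61/4.2479 = 1 - 0.8498 = 0.1502

0.1502


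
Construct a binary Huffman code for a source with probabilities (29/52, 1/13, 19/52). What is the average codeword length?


Huffman construction (repeatedly merge the two least-probable nodes; each merge adds 1 bit to every symbol beneath it): 1/13 + 19/52 = 23/52; 23/52 + 29/52 = 1. Resulting codeword lengths (in the order the probabilities were given): (1, 2, 2). L_avg = sum(p_i * l_i) = 29/52*1 + 1/13*2 + 19/52*2 = 75/52 = 1.4423

1.4423 bits


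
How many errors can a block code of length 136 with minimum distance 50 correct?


Correction capability = floor((d-1)/2) = floor((50-1)/2) = 24

24 errors


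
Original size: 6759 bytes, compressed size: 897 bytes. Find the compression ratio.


Ratio = original / compressed = 6759 / 897 = 7.5351

7.5351


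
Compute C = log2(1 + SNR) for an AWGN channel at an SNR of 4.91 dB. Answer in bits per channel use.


SNR_linear = 10^(4.91/10) = 3.0974; C = log2(1 + SNR_linear) = log2(1 + 3.0974) = 2.0347

2.0347 bits/channel use


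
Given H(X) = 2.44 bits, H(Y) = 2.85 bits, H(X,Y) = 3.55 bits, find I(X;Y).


I(X;Y) = H(X) + H(Y) - H(X,Y) = 2.44 + 2.85 - 3.55 = 1.74

1.74 bits


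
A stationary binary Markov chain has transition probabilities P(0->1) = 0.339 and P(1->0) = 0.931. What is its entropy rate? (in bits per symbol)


Stationary distribution: pi_0 = p10/(p01+p10) = 0.7331, pi_1 = 0.2669. Entropy rate H' = pi_0*H(p01) + pi_1*H(p10) = 0.7331*0.9239 + 0.2669*0.3622 = 0.7739

0.7739 bits/symbol


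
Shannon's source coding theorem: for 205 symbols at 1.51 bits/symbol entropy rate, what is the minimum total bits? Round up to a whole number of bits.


Minimum bits >= n * H = 205 * 1.51 = 309.55, rounded up to a whole number of bits = 310

310 bits


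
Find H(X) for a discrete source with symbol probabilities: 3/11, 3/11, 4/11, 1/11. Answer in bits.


H = -sum(p_i * log2(p_i)). Terms: -(3/11)*log2(3/11) = 0.511219; -(3/11)*log2(3/11) = 0.511219; -(4/11)*log2(4/11) = 0.530702; -(1/11)*log2(1/11) = 0.314494. H = 0.511219 + 0.511219 + 0.530702 + 0.314494 = 1.8676

1.8676 bits


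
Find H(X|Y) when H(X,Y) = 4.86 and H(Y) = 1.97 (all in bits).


H(X|Y) = H(X,Y) - H(Y) = 4.86 - 1.97 = 2.89

2.89 bits


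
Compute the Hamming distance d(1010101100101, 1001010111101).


Count differing positions: . . ^ ^ ^ ^ ^ . ^ ^ . . . = 7 differences

7


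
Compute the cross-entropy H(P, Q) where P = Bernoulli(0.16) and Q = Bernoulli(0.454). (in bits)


H(P,Q) = -p*log2(q) - (1-p)*log2(1-q). -0.16*log2(0.454) = 0.182278; -0.84*log2(0.546) = 0.733343. H(P,Q) = 0.182278 + 0.733343 = 0.9156

0.9156 bits


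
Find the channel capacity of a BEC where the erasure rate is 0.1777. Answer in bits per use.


C = 1 - epsilon = 1 - 0.1777 = 0.8223

0.8223 bits


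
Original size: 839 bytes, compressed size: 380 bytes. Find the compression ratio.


Ratio = original / compressed = 839 / 380 = 2.2079

2.2079


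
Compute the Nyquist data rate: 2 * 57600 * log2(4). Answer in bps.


Rate = 2 * B * log2(M) = 2 * 57600 * 2.0 = 230400.0

230400.0 bps


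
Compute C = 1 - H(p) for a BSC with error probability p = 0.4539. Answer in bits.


H(p) = -p*log2(p) - (1-p)*log2(1-p) = -0.4539*log2(0.4539) - 0.5461*log2(0.5461) = 0.517243 + 0.476616 = 0.9939. C = 1 - H(p) = 1 - 0.9939 = 0.0061

0.0061 bits


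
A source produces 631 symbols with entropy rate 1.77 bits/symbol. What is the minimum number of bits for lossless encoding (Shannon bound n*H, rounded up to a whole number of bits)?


Minimum bits >= n * H = 631 * 1.77 = 1116.87, rounded up to a whole number of bits = 1117

1117 bits


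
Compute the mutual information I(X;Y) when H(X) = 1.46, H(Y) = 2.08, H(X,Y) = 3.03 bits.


I(X;Y) = H(X) + H(Y) - H(X,Y) = 1.46 + 2.08 - 3.03 = 0.51

0.51 bits


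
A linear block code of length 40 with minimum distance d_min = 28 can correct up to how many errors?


Correction capability = floor((d-1)/2) = floor((28-1)/2) = 13

13 errors


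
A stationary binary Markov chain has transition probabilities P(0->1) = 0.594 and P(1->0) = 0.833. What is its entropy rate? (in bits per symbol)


Stationary distribution: pi_0 = p10/(p01+p10) = 0.5837, pi_1 = 0.4163. Entropy rate H' = pi_0*H(p01) + pi_1*H(p10) = 0.5837*0.9744 + 0.4163*0.6508 = 0.8397

0.8397 bits/symbol
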